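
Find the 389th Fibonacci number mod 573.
416

Matrix identity: Q^n = [[F_(n+1), F_n], [F_n, F_(n-1)]] with Q = [[1,1],[1,0]].
n = 389 = 110000101₂. Square-and-multiply, entries mod 573:
Q^1 = [[1,1],[1,0]]
Q^3 = (Q^1)²·Q = [[3,2],[2,1]]
Q^6 = (Q^3)² = [[13,8],[8,5]]
Q^12 = (Q^6)² = [[233,144],[144,89]]
Q^24 = (Q^12)² = [[535,528],[528,7]]
Q^48 = (Q^24)² = [[31,249],[249,355]]
Q^97 = (Q^48)²·Q = [[355,505],[505,423]]
Q^194 = (Q^97)² = [[5,385],[385,193]]
Q^389 = (Q^194)²·Q = [[437,416],[416,21]]
F_389 mod 573 = Q^389[0][1] = 416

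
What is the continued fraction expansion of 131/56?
[2; 2, 1, 18]

Euclidean algorithm steps:
131 = 2 × 56 + 19
56 = 2 × 19 + 18
19 = 1 × 18 + 1
18 = 18 × 1 + 0
Continued fraction: [2; 2, 1, 18]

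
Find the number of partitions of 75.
8118264

p(n) counts ways to write n as a sum of positive integers (order ignored).
Euler's pentagonal recurrence: p(k) = p(k-1) + p(k-2) - p(k-5) - p(k-7) + p(k-12) + p(k-15) - ... (offsets j(3j∓1)/2, signs ++--, p(0)=1, p(<0)=0).
DP table for k = 0..74: p(0)=1, p(1)=1, p(2)=2, p(3)=3, p(4)=5, p(5)=7, p(6)=11, p(7)=15, p(8)=22, p(9)=30, p(10)=42, p(11)=56, p(12)=77, p(13)=101, p(14)=135, p(15)=176, p(16)=231, p(17)=297, p(18)=385, p(19)=490, p(20)=627, p(21)=792, p(22)=1002, p(23)=1255, p(24)=1575, p(25)=1958, p(26)=2436, p(27)=3010, p(28)=3718, p(29)=4565, p(30)=5604, p(31)=6842, p(32)=8349, p(33)=10143, p(34)=12310, p(35)=14883, p(36)=17977, p(37)=21637, p(38)=26015, p(39)=31185, p(40)=37338, p(41)=44583, p(42)=53174, p(43)=63261, p(44)=75175, p(45)=89134, p(46)=105558, p(47)=124754, p(48)=147273, p(49)=173525, p(50)=204226, p(51)=239943, p(52)=281589, p(53)=329931, p(54)=386155, p(55)=451276, p(56)=526823, p(57)=614154, p(58)=715220, p(59)=831820, p(60)=966467, p(61)=1121505, p(62)=1300156, p(63)=1505499, p(64)=1741630, p(65)=2012558, p(66)=2323520, p(67)=2679689, p(68)=3087735, p(69)=3554345, p(70)=4087968, p(71)=4697205, p(72)=5392783, p(73)=6185689, p(74)=7089500.
Final step: p(75) = p(74) + p(73) - p(70) - p(68) + p(63) + p(60) - p(53) - p(49) + p(40) + p(35) - p(24) - p(18) + p(5)
= 7089500 + 6185689 - 4087968 - 3087735 + 1505499 + 966467 - 329931 - 173525 + 37338 + 14883 - 1575 - 385 + 7
= 8118264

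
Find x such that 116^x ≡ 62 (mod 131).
30

Baby-step giant-step with step n = ⌈√131⌉ = 12.
Baby steps 116^j mod 131 (j:value) for j=0..11: 0:1, 1:116, 2:94, 3:31, 4:59, 5:32, 6:44, 7:126, 8:75, 9:54, 10:107, 11:98.
Giant-step multiplier: 116^(-12) ≡ 116^(130-12) = 116^118 ≡ 9 (mod 131).
Giant steps γ_i = 62·9^i mod 131: γ_0=62, γ_1=34, γ_2=44 (in table at j=6).
x = i·n + j = 2·12 + 6 = 30.
Check: 116^30 ≡ 62 (mod 131).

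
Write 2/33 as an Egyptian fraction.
1/17 + 1/561

Greedy algorithm:
2/33: ceiling(33/2) = 17, use 1/17
1/561: ceiling(561/1) = 561, use 1/561
Result: 2/33 = 1/17 + 1/561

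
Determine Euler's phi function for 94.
46

94 = 2 × 47
φ(n) = n × ∏(1 - 1/p) for each prime p dividing n
φ(94) = 94 × (1 - 1/2) × (1 - 1/47) = 46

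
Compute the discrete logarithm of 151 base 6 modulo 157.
79

Baby-step giant-step with step n = ⌈√157⌉ = 13.
Baby steps 6^j mod 157 (j:value) for j=0..12: 0:1, 1:6, 2:36, 3:59, 4:40, 5:83, 6:27, 7:5, 8:30, 9:23, 10:138, 11:43, 12:101.
Giant-step multiplier: 6^(-13) ≡ 6^(156-13) = 6^143 ≡ 107 (mod 157).
Giant steps γ_i = 151·107^i mod 157: γ_0=151, γ_1=143, γ_2=72, γ_3=11, γ_4=78, γ_5=25, γ_6=6 (in table at j=1).
x = i·n + j = 6·13 + 1 = 79.
Check: 6^79 ≡ 151 (mod 157).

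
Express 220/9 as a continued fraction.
[24; 2, 4]

Euclidean algorithm steps:
220 = 24 × 9 + 4
9 = 2 × 4 + 1
4 = 4 × 1 + 0
Continued fraction: [24; 2, 4]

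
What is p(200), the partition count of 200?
3972999029388

p(n) counts ways to write n as a sum of positive integers (order ignored).
Euler's pentagonal recurrence: p(k) = p(k-1) + p(k-2) - p(k-5) - p(k-7) + p(k-12) + p(k-15) - ... (offsets j(3j∓1)/2, signs ++--, p(0)=1, p(<0)=0).
DP table for k = 0..199: p(0)=1, p(1)=1, p(2)=2, p(3)=3, p(4)=5, p(5)=7, p(6)=11, p(7)=15, p(8)=22, p(9)=30, p(10)=42, p(11)=56, p(12)=77, p(13)=101, p(14)=135, p(15)=176, p(16)=231, p(17)=297, p(18)=385, p(19)=490, p(20)=627, p(21)=792, p(22)=1002, p(23)=1255, p(24)=1575, p(25)=1958, p(26)=2436, p(27)=3010, p(28)=3718, p(29)=4565, p(30)=5604, p(31)=6842, p(32)=8349, p(33)=10143, p(34)=12310, p(35)=14883, p(36)=17977, p(37)=21637, p(38)=26015, p(39)=31185, p(40)=37338, p(41)=44583, p(42)=53174, p(43)=63261, p(44)=75175, p(45)=89134, p(46)=105558, p(47)=124754, p(48)=147273, p(49)=173525, p(50)=204226, p(51)=239943, p(52)=281589, p(53)=329931, p(54)=386155, p(55)=451276, p(56)=526823, p(57)=614154, p(58)=715220, p(59)=831820, p(60)=966467, p(61)=1121505, p(62)=1300156, p(63)=1505499, p(64)=1741630, p(65)=2012558, p(66)=2323520, p(67)=2679689, p(68)=3087735, p(69)=3554345, p(70)=4087968, p(71)=4697205, p(72)=5392783, p(73)=6185689, p(74)=7089500, p(75)=8118264, p(76)=9289091, p(77)=10619863, p(78)=12132164, p(79)=13848650, p(80)=15796476, p(81)=18004327, p(82)=20506255, p(83)=23338469, p(84)=26543660, p(85)=30167357, p(86)=34262962, p(87)=38887673, p(88)=44108109, p(89)=49995925, p(90)=56634173, p(91)=64112359, p(92)=72533807, p(93)=82010177, p(94)=92669720, p(95)=104651419, p(96)=118114304, p(97)=133230930, p(98)=150198136, p(99)=169229875, p(100)=190569292, p(101)=214481126, p(102)=241265379, p(103)=271248950, p(104)=304801365, p(105)=342325709, p(106)=384276336, p(107)=431149389, p(108)=483502844, p(109)=541946240, p(110)=607163746, p(111)=679903203, p(112)=761002156, p(113)=851376628, p(114)=952050665, p(115)=1064144451, p(116)=1188908248, p(117)=1327710076, p(118)=1482074143, p(119)=1653668665, p(120)=1844349560, p(121)=2056148051, p(122)=2291320912, p(123)=2552338241, p(124)=2841940500, p(125)=3163127352, p(126)=3519222692, p(127)=3913864295, p(128)=4351078600, p(129)=4835271870, p(130)=5371315400, p(131)=5964539504, p(132)=6620830889, p(133)=7346629512, p(134)=8149040695, p(135)=9035836076, p(136)=10015581680, p(137)=11097645016, p(138)=12292341831, p(139)=13610949895, p(140)=15065878135, p(141)=16670689208, p(142)=18440293320, p(143)=20390982757, p(144)=22540654445, p(145)=24908858009, p(146)=27517052599, p(147)=30388671978, p(148)=33549419497, p(149)=37027355200, p(150)=40853235313, p(151)=45060624582, p(152)=49686288421, p(153)=54770336324, p(154)=60356673280, p(155)=66493182097, p(156)=73232243759, p(157)=80630964769, p(158)=88751778802, p(159)=97662728555, p(160)=107438159466, p(161)=118159068427, p(162)=129913904637, p(163)=142798995930, p(164)=156919475295, p(165)=172389800255, p(166)=189334822579, p(167)=207890420102, p(168)=228204732751, p(169)=250438925115, p(170)=274768617130, p(171)=301384802048, p(172)=330495499613, p(173)=362326859895, p(174)=397125074750, p(175)=435157697830, p(176)=476715857290, p(177)=522115831195, p(178)=571701605655, p(179)=625846753120, p(180)=684957390936, p(181)=749474411781, p(182)=819876908323, p(183)=896684817527, p(184)=980462880430, p(185)=1071823774337, p(186)=1171432692373, p(187)=1280011042268, p(188)=1398341745571, p(189)=1527273599625, p(190)=1667727404093, p(191)=1820701100652, p(192)=1987276856363, p(193)=2168627105469, p(194)=2366022741845, p(195)=2580840212973, p(196)=2814570987591, p(197)=3068829878530, p(198)=3345365983698, p(199)=3646072432125.
Final step: p(200) = p(199) + p(198) - p(195) - p(193) + p(188) + p(185) - p(178) - p(174) + p(165) + p(160) - p(149) - p(143) + p(130) + p(123) - p(108) - p(100) + p(83) + p(74) - p(55) - p(45) + p(24) + p(13)
= 3646072432125 + 3345365983698 - 2580840212973 - 2168627105469 + 1398341745571 + 1071823774337 - 571701605655 - 397125074750 + 172389800255 + 107438159466 - 37027355200 - 20390982757 + 5371315400 + 2552338241 - 483502844 - 190569292 + 23338469 + 7089500 - 451276 - 89134 + 1575 + 101
= 3972999029388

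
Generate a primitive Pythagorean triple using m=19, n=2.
(357, 76, 365)

Euclid's formula: a = m² - n², b = 2mn, c = m² + n²
m = 19, n = 2
a = 19² - 2² = 361 - 4 = 357
b = 2 × 19 × 2 = 76
c = 19² + 2² = 361 + 4 = 365
Verification: 357² + 76² = 127449 + 5776 = 133225 = 365² ✓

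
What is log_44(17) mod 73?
51

Baby-step giant-step with step n = ⌈√73⌉ = 9.
Baby steps 44^j mod 73 (j:value) for j=0..8: 0:1, 1:44, 2:38, 3:66, 4:57, 5:26, 6:49, 7:39, 8:37.
Giant-step multiplier: 44^(-9) ≡ 44^(72-9) = 44^63 ≡ 10 (mod 73).
Giant steps γ_i = 17·10^i mod 73: γ_0=17, γ_1=24, γ_2=21, γ_3=64, γ_4=56, γ_5=49 (in table at j=6).
x = i·n + j = 5·9 + 6 = 51.
Check: 44^51 ≡ 17 (mod 73).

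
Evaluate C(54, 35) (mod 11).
4

Using Lucas' theorem:
Write n=54 and k=35 in base 11:
n in base 11: [4, 10]
k in base 11: [3, 2]
C(54,35) mod 11 = ∏ C(n_i, k_i) mod 11
Digit binomials (mod 11): C(4,3) = 4; C(10,2) = 45 ≡ 1
Product: 4 × 1 = 4 ≡ 4 (mod 11)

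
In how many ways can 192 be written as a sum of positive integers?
1987276856363

p(n) counts ways to write n as a sum of positive integers (order ignored).
Euler's pentagonal recurrence: p(k) = p(k-1) + p(k-2) - p(k-5) - p(k-7) + p(k-12) + p(k-15) - ... (offsets j(3j∓1)/2, signs ++--, p(0)=1, p(<0)=0).
DP table for k = 0..191: p(0)=1, p(1)=1, p(2)=2, p(3)=3, p(4)=5, p(5)=7, p(6)=11, p(7)=15, p(8)=22, p(9)=30, p(10)=42, p(11)=56, p(12)=77, p(13)=101, p(14)=135, p(15)=176, p(16)=231, p(17)=297, p(18)=385, p(19)=490, p(20)=627, p(21)=792, p(22)=1002, p(23)=1255, p(24)=1575, p(25)=1958, p(26)=2436, p(27)=3010, p(28)=3718, p(29)=4565, p(30)=5604, p(31)=6842, p(32)=8349, p(33)=10143, p(34)=12310, p(35)=14883, p(36)=17977, p(37)=21637, p(38)=26015, p(39)=31185, p(40)=37338, p(41)=44583, p(42)=53174, p(43)=63261, p(44)=75175, p(45)=89134, p(46)=105558, p(47)=124754, p(48)=147273, p(49)=173525, p(50)=204226, p(51)=239943, p(52)=281589, p(53)=329931, p(54)=386155, p(55)=451276, p(56)=526823, p(57)=614154, p(58)=715220, p(59)=831820, p(60)=966467, p(61)=1121505, p(62)=1300156, p(63)=1505499, p(64)=1741630, p(65)=2012558, p(66)=2323520, p(67)=2679689, p(68)=3087735, p(69)=3554345, p(70)=4087968, p(71)=4697205, p(72)=5392783, p(73)=6185689, p(74)=7089500, p(75)=8118264, p(76)=9289091, p(77)=10619863, p(78)=12132164, p(79)=13848650, p(80)=15796476, p(81)=18004327, p(82)=20506255, p(83)=23338469, p(84)=26543660, p(85)=30167357, p(86)=34262962, p(87)=38887673, p(88)=44108109, p(89)=49995925, p(90)=56634173, p(91)=64112359, p(92)=72533807, p(93)=82010177, p(94)=92669720, p(95)=104651419, p(96)=118114304, p(97)=133230930, p(98)=150198136, p(99)=169229875, p(100)=190569292, p(101)=214481126, p(102)=241265379, p(103)=271248950, p(104)=304801365, p(105)=342325709, p(106)=384276336, p(107)=431149389, p(108)=483502844, p(109)=541946240, p(110)=607163746, p(111)=679903203, p(112)=761002156, p(113)=851376628, p(114)=952050665, p(115)=1064144451, p(116)=1188908248, p(117)=1327710076, p(118)=1482074143, p(119)=1653668665, p(120)=1844349560, p(121)=2056148051, p(122)=2291320912, p(123)=2552338241, p(124)=2841940500, p(125)=3163127352, p(126)=3519222692, p(127)=3913864295, p(128)=4351078600, p(129)=4835271870, p(130)=5371315400, p(131)=5964539504, p(132)=6620830889, p(133)=7346629512, p(134)=8149040695, p(135)=9035836076, p(136)=10015581680, p(137)=11097645016, p(138)=12292341831, p(139)=13610949895, p(140)=15065878135, p(141)=16670689208, p(142)=18440293320, p(143)=20390982757, p(144)=22540654445, p(145)=24908858009, p(146)=27517052599, p(147)=30388671978, p(148)=33549419497, p(149)=37027355200, p(150)=40853235313, p(151)=45060624582, p(152)=49686288421, p(153)=54770336324, p(154)=60356673280, p(155)=66493182097, p(156)=73232243759, p(157)=80630964769, p(158)=88751778802, p(159)=97662728555, p(160)=107438159466, p(161)=118159068427, p(162)=129913904637, p(163)=142798995930, p(164)=156919475295, p(165)=172389800255, p(166)=189334822579, p(167)=207890420102, p(168)=228204732751, p(169)=250438925115, p(170)=274768617130, p(171)=301384802048, p(172)=330495499613, p(173)=362326859895, p(174)=397125074750, p(175)=435157697830, p(176)=476715857290, p(177)=522115831195, p(178)=571701605655, p(179)=625846753120, p(180)=684957390936, p(181)=749474411781, p(182)=819876908323, p(183)=896684817527, p(184)=980462880430, p(185)=1071823774337, p(186)=1171432692373, p(187)=1280011042268, p(188)=1398341745571, p(189)=1527273599625, p(190)=1667727404093, p(191)=1820701100652.
Final step: p(192) = p(191) + p(190) - p(187) - p(185) + p(180) + p(177) - p(170) - p(166) + p(157) + p(152) - p(141) - p(135) + p(122) + p(115) - p(100) - p(92) + p(75) + p(66) - p(47) - p(37) + p(16) + p(5)
= 1820701100652 + 1667727404093 - 1280011042268 - 1071823774337 + 684957390936 + 522115831195 - 274768617130 - 189334822579 + 80630964769 + 49686288421 - 16670689208 - 9035836076 + 2291320912 + 1064144451 - 190569292 - 72533807 + 8118264 + 2323520 - 124754 - 21637 + 231 + 7
= 1987276856363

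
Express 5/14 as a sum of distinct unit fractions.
1/3 + 1/42

Greedy algorithm:
5/14: ceiling(14/5) = 3, use 1/3
1/42: ceiling(42/1) = 42, use 1/42
Result: 5/14 = 1/3 + 1/42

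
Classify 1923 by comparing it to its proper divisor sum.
deficient

Proper divisors of 1923: sum = 1 + 3 + 641 = 645
Since 645 < 1923, 1923 is deficient.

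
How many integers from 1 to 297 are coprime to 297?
180

297 = 3^3 × 11
φ(n) = n × ∏(1 - 1/p) for each prime p dividing n
φ(297) = 297 × (1 - 1/3) × (1 - 1/11) = 180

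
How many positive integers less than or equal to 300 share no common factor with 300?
80

300 = 2^2 × 3 × 5^2
φ(n) = n × ∏(1 - 1/p) for each prime p dividing n
φ(300) = 300 × (1 - 1/2) × (1 - 1/3) × (1 - 1/5) = 80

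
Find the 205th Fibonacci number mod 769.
233

Matrix identity: Q^n = [[F_(n+1), F_n], [F_n, F_(n-1)]] with Q = [[1,1],[1,0]].
n = 205 = 11001101₂. Square-and-multiply, entries mod 769:
Q^1 = [[1,1],[1,0]]
Q^3 = (Q^1)²·Q = [[3,2],[2,1]]
Q^6 = (Q^3)² = [[13,8],[8,5]]
Q^12 = (Q^6)² = [[233,144],[144,89]]
Q^25 = (Q^12)²·Q = [[660,432],[432,228]]
Q^51 = (Q^25)²·Q = [[757,103],[103,654]]
Q^102 = (Q^51)² = [[756,761],[761,764]]
Q^205 = (Q^102)²·Q = [[377,233],[233,144]]
F_205 mod 769 = Q^205[0][1] = 233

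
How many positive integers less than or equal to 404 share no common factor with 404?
200

404 = 2^2 × 101
φ(n) = n × ∏(1 - 1/p) for each prime p dividing n
φ(404) = 404 × (1 - 1/2) × (1 - 1/101) = 200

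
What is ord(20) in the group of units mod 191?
95

191 is prime, so ord(20) divides φ(191) = 190.
Divisors of 190: 1, 2, 5, 10, 19, 38, 95, 190.
Repeated squaring: 20^1 ≡ 20, 20^2 ≡ 18, 20^4 ≡ 133, 20^8 ≡ 117, 20^16 ≡ 128, 20^32 ≡ 149, 20^64 ≡ 45, 20^128 ≡ 115 (mod 191).
Test 20^d mod 191 for each divisor d in increasing order:
20^1 ≡ 20
20^2 ≡ 18
20^5 = 20^4·20^1 ≡ 177
20^10 = 20^8·20^2 ≡ 5
20^19 = 20^16·20^2·20^1 ≡ 49
20^38 = 20^32·20^4·20^2 ≡ 109
20^95 = 20^64·20^16·20^8·20^4·20^2·20^1 ≡ 1  ← first divisor giving 1
The order is 95.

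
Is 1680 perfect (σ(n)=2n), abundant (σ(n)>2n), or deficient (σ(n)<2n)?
abundant

Proper divisors of 1680: sum = 1 + 2 + 3 + 4 + 5 + 6 + 7 + 8 + ... + 336 + 420 + 560 + 840 (39 divisors) = 4272
Since 4272 > 1680, 1680 is abundant.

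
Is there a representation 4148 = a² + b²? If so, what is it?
28² + 58² (a=28, b=58)

Factorization: 4148 = 2^2 × 17 × 61
By Fermat: n is sum of two squares iff every prime p ≡ 3 (mod 4) appears to even power.
All primes ≡ 3 (mod 4) appear to even power.
Search a = 0, 1, 2, … for 4148 - a² a perfect square: first hit at a = 28: 4148 - 784 = 3364 = 58².
4148 = 28² + 58² = 784 + 3364 ✓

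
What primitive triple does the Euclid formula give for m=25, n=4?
(609, 200, 641)

Euclid's formula: a = m² - n², b = 2mn, c = m² + n²
m = 25, n = 4
a = 25² - 4² = 625 - 16 = 609
b = 2 × 25 × 4 = 200
c = 25² + 4² = 625 + 16 = 641
Verification: 609² + 200² = 370881 + 40000 = 410881 = 641² ✓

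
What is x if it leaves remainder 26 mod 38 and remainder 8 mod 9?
26

Using Chinese Remainder Theorem:
M = 38 × 9 = 342
M1 = 9, M2 = 38
y1 = 9^(-1) mod 38 = 17
y2 = 38^(-1) mod 9 = 5
x = (26×9×17 + 8×38×5) mod 342 = 26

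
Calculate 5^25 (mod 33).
23

Repeated squaring. Binary of 25 = 11001.
5^1 ≡ 5 (mod 33); 5^2 ≡ 25 (mod 33); 5^4 ≡ 31 (mod 33); 5^8 ≡ 4 (mod 33); 5^16 ≡ 16 (mod 33)
5^25 = 5^1 × 5^8 × 5^16 ≡ 23 (mod 33)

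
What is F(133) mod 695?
283

Matrix identity: Q^n = [[F_(n+1), F_n], [F_n, F_(n-1)]] with Q = [[1,1],[1,0]].
n = 133 = 10000101₂. Square-and-multiply, entries mod 695:
Q^1 = [[1,1],[1,0]]
Q^2 = (Q^1)² = [[2,1],[1,1]]
Q^4 = (Q^2)² = [[5,3],[3,2]]
Q^8 = (Q^4)² = [[34,21],[21,13]]
Q^16 = (Q^8)² = [[207,292],[292,610]]
Q^33 = (Q^16)²·Q = [[412,233],[233,179]]
Q^66 = (Q^33)² = [[243,93],[93,150]]
Q^133 = (Q^66)²·Q = [[692,283],[283,409]]
F_133 mod 695 = Q^133[0][1] = 283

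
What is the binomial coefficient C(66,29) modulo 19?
0

Using Lucas' theorem:
Write n=66 and k=29 in base 19:
n in base 19: [3, 9]
k in base 19: [1, 10]
C(66,29) mod 19 = ∏ C(n_i, k_i) mod 19
Digit binomials (mod 19): C(3,1) = 3; C(9,10) = 0 (k_i > n_i)
Product: 3 × 0 = 0 ≡ 0 (mod 19)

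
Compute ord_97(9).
24

97 is prime, so ord(9) divides φ(97) = 96.
Divisors of 96: 1, 2, 3, 4, 6, 8, 12, 16, 24, 32, 48, 96.
Repeated squaring: 9^1 ≡ 9, 9^2 ≡ 81, 9^4 ≡ 62, 9^8 ≡ 61, 9^16 ≡ 35, 9^32 ≡ 61, 9^64 ≡ 35 (mod 97).
Test 9^d mod 97 for each divisor d in increasing order:
9^1 ≡ 9
9^2 ≡ 81
9^3 = 9^2·9^1 ≡ 50
9^4 ≡ 62
9^6 = 9^4·9^2 ≡ 75
9^8 ≡ 61
9^12 = 9^8·9^4 ≡ 96
9^16 ≡ 35
9^24 = 9^16·9^8 ≡ 1  ← first divisor giving 1
The order is 24.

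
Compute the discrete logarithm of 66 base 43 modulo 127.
57

Baby-step giant-step with step n = ⌈√127⌉ = 12.
Baby steps 43^j mod 127 (j:value) for j=0..11: 0:1, 1:43, 2:71, 3:5, 4:88, 5:101, 6:25, 7:59, 8:124, 9:125, 10:41, 11:112.
Giant-step multiplier: 43^(-12) ≡ 43^(126-12) = 43^114 ≡ 38 (mod 127).
Giant steps γ_i = 66·38^i mod 127: γ_0=66, γ_1=95, γ_2=54, γ_3=20, γ_4=125 (in table at j=9).
x = i·n + j = 4·12 + 9 = 57.
Check: 43^57 ≡ 66 (mod 127).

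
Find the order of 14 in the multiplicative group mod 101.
10

101 is prime, so ord(14) divides φ(101) = 100.
Divisors of 100: 1, 2, 4, 5, 10, 20, 25, 50, 100.
Repeated squaring: 14^1 ≡ 14, 14^2 ≡ 95, 14^4 ≡ 36, 14^8 ≡ 84, 14^16 ≡ 87, 14^32 ≡ 95, 14^64 ≡ 36 (mod 101).
Test 14^d mod 101 for each divisor d in increasing order:
14^1 ≡ 14
14^2 ≡ 95
14^4 ≡ 36
14^5 = 14^4·14^1 ≡ 100
14^10 = 14^8·14^2 ≡ 1  ← first divisor giving 1
The order is 10.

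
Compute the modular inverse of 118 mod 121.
40

gcd(118, 121) = 1, so the inverse exists.
Extended Euclidean algorithm on (121, 118):
121 = 1 × 118 + 3  ⟹  3 = (1)·121 + (-1)·118
118 = 39 × 3 + 1  ⟹  1 = (-39)·121 + (40)·118
So (40)·118 ≡ 1 (mod 121), i.e. 118^(-1) ≡ 40 (mod 121).
Check: 118 × 40 = 4720 ≡ 1 (mod 121)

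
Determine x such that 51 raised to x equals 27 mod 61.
6

Baby-step giant-step with step n = ⌈√61⌉ = 8.
Baby steps 51^j mod 61 (j:value) for j=0..7: 0:1, 1:51, 2:39, 3:37, 4:57, 5:40, 6:27, 7:35.
h = 27 is already in the table at j=6, so x = 6.
Check: 51^6 ≡ 27 (mod 61).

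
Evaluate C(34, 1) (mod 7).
6

Using Lucas' theorem:
Write n=34 and k=1 in base 7:
n in base 7: [4, 6]
k in base 7: [0, 1]
C(34,1) mod 7 = ∏ C(n_i, k_i) mod 7
Digit binomials (mod 7): C(4,0) = 1; C(6,1) = 6
Product: 1 × 6 = 6 ≡ 6 (mod 7)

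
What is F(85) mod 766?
345

Matrix identity: Q^n = [[F_(n+1), F_n], [F_n, F_(n-1)]] with Q = [[1,1],[1,0]].
n = 85 = 1010101₂. Square-and-multiply, entries mod 766:
Q^1 = [[1,1],[1,0]]
Q^2 = (Q^1)² = [[2,1],[1,1]]
Q^5 = (Q^2)²·Q = [[8,5],[5,3]]
Q^10 = (Q^5)² = [[89,55],[55,34]]
Q^21 = (Q^10)²·Q = [[93,222],[222,637]]
Q^42 = (Q^21)² = [[483,434],[434,49]]
Q^85 = (Q^42)²·Q = [[667,345],[345,322]]
F_85 mod 766 = Q^85[0][1] = 345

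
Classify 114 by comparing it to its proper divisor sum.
abundant

Proper divisors of 114: sum = 1 + 2 + 3 + 6 + 19 + 38 + 57 = 126
Since 126 > 114, 114 is abundant.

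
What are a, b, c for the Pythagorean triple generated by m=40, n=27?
(871, 2160, 2329)

Euclid's formula: a = m² - n², b = 2mn, c = m² + n²
m = 40, n = 27
a = 40² - 27² = 1600 - 729 = 871
b = 2 × 40 × 27 = 2160
c = 40² + 27² = 1600 + 729 = 2329
Verification: 871² + 2160² = 758641 + 4665600 = 5424241 = 2329² ✓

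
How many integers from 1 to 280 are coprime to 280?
96

280 = 2^3 × 5 × 7
φ(n) = n × ∏(1 - 1/p) for each prime p dividing n
φ(280) = 280 × (1 - 1/2) × (1 - 1/5) × (1 - 1/7) = 96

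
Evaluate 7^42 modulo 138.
31

Repeated squaring. Binary of 42 = 101010.
7^1 ≡ 7 (mod 138); 7^2 ≡ 49 (mod 138); 7^4 ≡ 55 (mod 138); 7^8 ≡ 127 (mod 138); 7^16 ≡ 121 (mod 138); 7^32 ≡ 13 (mod 138)
7^42 = 7^2 × 7^8 × 7^32 ≡ 31 (mod 138)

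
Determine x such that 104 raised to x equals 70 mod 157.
149

Baby-step giant-step with step n = ⌈√157⌉ = 13.
Baby steps 104^j mod 157 (j:value) for j=0..12: 0:1, 1:104, 2:140, 3:116, 4:132, 5:69, 6:111, 7:83, 8:154, 9:2, 10:51, 11:123, 12:75.
Giant-step multiplier: 104^(-13) ≡ 104^(156-13) = 104^143 ≡ 135 (mod 157).
Giant steps γ_i = 70·135^i mod 157: γ_0=70, γ_1=30, γ_2=125, γ_3=76, γ_4=55, γ_5=46, γ_6=87, γ_7=127, γ_8=32, γ_9=81, γ_10=102, γ_11=111 (in table at j=6).
x = i·n + j = 11·13 + 6 = 149.
Check: 104^149 ≡ 70 (mod 157).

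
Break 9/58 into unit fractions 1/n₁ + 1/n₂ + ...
1/7 + 1/82 + 1/8323

Greedy algorithm:
9/58: ceiling(58/9) = 7, use 1/7
5/406: ceiling(406/5) = 82, use 1/82
1/8323: ceiling(8323/1) = 8323, use 1/8323
Result: 9/58 = 1/7 + 1/82 + 1/8323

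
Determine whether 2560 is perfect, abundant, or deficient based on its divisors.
abundant

Proper divisors of 2560: sum = 1 + 2 + 4 + 5 + 8 + 10 + 16 + 20 + ... + 320 + 512 + 640 + 1280 (19 divisors) = 3578
Since 3578 > 2560, 2560 is abundant.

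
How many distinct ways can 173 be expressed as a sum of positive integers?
362326859895

p(n) counts ways to write n as a sum of positive integers (order ignored).
Euler's pentagonal recurrence: p(k) = p(k-1) + p(k-2) - p(k-5) - p(k-7) + p(k-12) + p(k-15) - ... (offsets j(3j∓1)/2, signs ++--, p(0)=1, p(<0)=0).
DP table for k = 0..172: p(0)=1, p(1)=1, p(2)=2, p(3)=3, p(4)=5, p(5)=7, p(6)=11, p(7)=15, p(8)=22, p(9)=30, p(10)=42, p(11)=56, p(12)=77, p(13)=101, p(14)=135, p(15)=176, p(16)=231, p(17)=297, p(18)=385, p(19)=490, p(20)=627, p(21)=792, p(22)=1002, p(23)=1255, p(24)=1575, p(25)=1958, p(26)=2436, p(27)=3010, p(28)=3718, p(29)=4565, p(30)=5604, p(31)=6842, p(32)=8349, p(33)=10143, p(34)=12310, p(35)=14883, p(36)=17977, p(37)=21637, p(38)=26015, p(39)=31185, p(40)=37338, p(41)=44583, p(42)=53174, p(43)=63261, p(44)=75175, p(45)=89134, p(46)=105558, p(47)=124754, p(48)=147273, p(49)=173525, p(50)=204226, p(51)=239943, p(52)=281589, p(53)=329931, p(54)=386155, p(55)=451276, p(56)=526823, p(57)=614154, p(58)=715220, p(59)=831820, p(60)=966467, p(61)=1121505, p(62)=1300156, p(63)=1505499, p(64)=1741630, p(65)=2012558, p(66)=2323520, p(67)=2679689, p(68)=3087735, p(69)=3554345, p(70)=4087968, p(71)=4697205, p(72)=5392783, p(73)=6185689, p(74)=7089500, p(75)=8118264, p(76)=9289091, p(77)=10619863, p(78)=12132164, p(79)=13848650, p(80)=15796476, p(81)=18004327, p(82)=20506255, p(83)=23338469, p(84)=26543660, p(85)=30167357, p(86)=34262962, p(87)=38887673, p(88)=44108109, p(89)=49995925, p(90)=56634173, p(91)=64112359, p(92)=72533807, p(93)=82010177, p(94)=92669720, p(95)=104651419, p(96)=118114304, p(97)=133230930, p(98)=150198136, p(99)=169229875, p(100)=190569292, p(101)=214481126, p(102)=241265379, p(103)=271248950, p(104)=304801365, p(105)=342325709, p(106)=384276336, p(107)=431149389, p(108)=483502844, p(109)=541946240, p(110)=607163746, p(111)=679903203, p(112)=761002156, p(113)=851376628, p(114)=952050665, p(115)=1064144451, p(116)=1188908248, p(117)=1327710076, p(118)=1482074143, p(119)=1653668665, p(120)=1844349560, p(121)=2056148051, p(122)=2291320912, p(123)=2552338241, p(124)=2841940500, p(125)=3163127352, p(126)=3519222692, p(127)=3913864295, p(128)=4351078600, p(129)=4835271870, p(130)=5371315400, p(131)=5964539504, p(132)=6620830889, p(133)=7346629512, p(134)=8149040695, p(135)=9035836076, p(136)=10015581680, p(137)=11097645016, p(138)=12292341831, p(139)=13610949895, p(140)=15065878135, p(141)=16670689208, p(142)=18440293320, p(143)=20390982757, p(144)=22540654445, p(145)=24908858009, p(146)=27517052599, p(147)=30388671978, p(148)=33549419497, p(149)=37027355200, p(150)=40853235313, p(151)=45060624582, p(152)=49686288421, p(153)=54770336324, p(154)=60356673280, p(155)=66493182097, p(156)=73232243759, p(157)=80630964769, p(158)=88751778802, p(159)=97662728555, p(160)=107438159466, p(161)=118159068427, p(162)=129913904637, p(163)=142798995930, p(164)=156919475295, p(165)=172389800255, p(166)=189334822579, p(167)=207890420102, p(168)=228204732751, p(169)=250438925115, p(170)=274768617130, p(171)=301384802048, p(172)=330495499613.
Final step: p(173) = p(172) + p(171) - p(168) - p(166) + p(161) + p(158) - p(151) - p(147) + p(138) + p(133) - p(122) - p(116) + p(103) + p(96) - p(81) - p(73) + p(56) + p(47) - p(28) - p(18)
= 330495499613 + 301384802048 - 228204732751 - 189334822579 + 118159068427 + 88751778802 - 45060624582 - 30388671978 + 12292341831 + 7346629512 - 2291320912 - 1188908248 + 271248950 + 118114304 - 18004327 - 6185689 + 526823 + 124754 - 3718 - 385
= 362326859895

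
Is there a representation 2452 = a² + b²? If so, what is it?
34² + 36² (a=34, b=36)

Factorization: 2452 = 2^2 × 613
By Fermat: n is sum of two squares iff every prime p ≡ 3 (mod 4) appears to even power.
All primes ≡ 3 (mod 4) appear to even power.
Search a = 0, 1, 2, … for 2452 - a² a perfect square: first hit at a = 34: 2452 - 1156 = 1296 = 36².
2452 = 34² + 36² = 1156 + 1296 ✓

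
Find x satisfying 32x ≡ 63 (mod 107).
x ≡ 12 (mod 107)

gcd(32, 107) = 1, which divides 63, so solutions exist.
Find 32^(-1) mod 107 by the extended Euclidean algorithm:
107 = 3 × 32 + 11  ⟹  11 = (1)·107 + (-3)·32
32 = 2 × 11 + 10  ⟹  10 = (-2)·107 + (7)·32
11 = 1 × 10 + 1  ⟹  1 = (3)·107 + (-10)·32
So (-10)·32 ≡ 1 (mod 107), i.e. 32^(-1) ≡ -10 ≡ 97 (mod 107).
x ≡ 97 × 63 = 6111 ≡ 12 (mod 107).
Check: 32 × 12 = 384 ≡ 63 (mod 107).
Unique solution: x ≡ 12 (mod 107)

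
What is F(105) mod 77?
27

Matrix identity: Q^n = [[F_(n+1), F_n], [F_n, F_(n-1)]] with Q = [[1,1],[1,0]].
n = 105 = 1101001₂. Square-and-multiply, entries mod 77:
Q^1 = [[1,1],[1,0]]
Q^3 = (Q^1)²·Q = [[3,2],[2,1]]
Q^6 = (Q^3)² = [[13,8],[8,5]]
Q^13 = (Q^6)²·Q = [[69,2],[2,67]]
Q^26 = (Q^13)² = [[68,41],[41,27]]
Q^52 = (Q^26)² = [[68,45],[45,23]]
Q^105 = (Q^52)²·Q = [[41,27],[27,14]]
F_105 mod 77 = Q^105[0][1] = 27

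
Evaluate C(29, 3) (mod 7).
0

Using Lucas' theorem:
Write n=29 and k=3 in base 7:
n in base 7: [4, 1]
k in base 7: [0, 3]
C(29,3) mod 7 = ∏ C(n_i, k_i) mod 7
Digit binomials (mod 7): C(4,0) = 1; C(1,3) = 0 (k_i > n_i)
Product: 1 × 0 = 0 ≡ 0 (mod 7)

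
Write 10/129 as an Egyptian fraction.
1/13 + 1/1677

Greedy algorithm:
10/129: ceiling(129/10) = 13, use 1/13
1/1677: ceiling(1677/1) = 1677, use 1/1677
Result: 10/129 = 1/13 + 1/1677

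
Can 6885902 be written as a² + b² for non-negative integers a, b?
Not possible

Factorization: 6885902 = 2 × 151^3
By Fermat: n is sum of two squares iff every prime p ≡ 3 (mod 4) appears to even power.
Prime(s) ≡ 3 (mod 4) with odd exponent: [(151, 3)]
Therefore 6885902 cannot be expressed as a² + b².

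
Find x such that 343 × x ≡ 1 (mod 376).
319

gcd(343, 376) = 1, so the inverse exists.
Extended Euclidean algorithm on (376, 343):
376 = 1 × 343 + 33  ⟹  33 = (1)·376 + (-1)·343
343 = 10 × 33 + 13  ⟹  13 = (-10)·376 + (11)·343
33 = 2 × 13 + 7  ⟹  7 = (21)·376 + (-23)·343
13 = 1 × 7 + 6  ⟹  6 = (-31)·376 + (34)·343
7 = 1 × 6 + 1  ⟹  1 = (52)·376 + (-57)·343
So (-57)·343 ≡ 1 (mod 376), i.e. 343^(-1) ≡ -57 ≡ 319 (mod 376).
Check: 343 × 319 = 109417 ≡ 1 (mod 376)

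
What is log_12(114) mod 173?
97

Baby-step giant-step with step n = ⌈√173⌉ = 14.
Baby steps 12^j mod 173 (j:value) for j=0..13: 0:1, 1:12, 2:144, 3:171, 4:149, 5:58, 6:4, 7:48, 8:57, 9:165, 10:77, 11:59, 12:16, 13:19.
Giant-step multiplier: 12^(-14) ≡ 12^(172-14) = 12^158 ≡ 151 (mod 173).
Giant steps γ_i = 114·151^i mod 173: γ_0=114, γ_1=87, γ_2=162, γ_3=69, γ_4=39, γ_5=7, γ_6=19 (in table at j=13).
x = i·n + j = 6·14 + 13 = 97.
Check: 12^97 ≡ 114 (mod 173).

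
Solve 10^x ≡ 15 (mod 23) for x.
13

Baby-step giant-step with step n = ⌈√23⌉ = 5.
Baby steps 10^j mod 23 (j:value) for j=0..4: 0:1, 1:10, 2:8, 3:11, 4:18.
Giant-step multiplier: 10^(-5) ≡ 10^(22-5) = 10^17 ≡ 17 (mod 23).
Giant steps γ_i = 15·17^i mod 23: γ_0=15, γ_1=2, γ_2=11 (in table at j=3).
x = i·n + j = 2·5 + 3 = 13.
Check: 10^13 ≡ 15 (mod 23).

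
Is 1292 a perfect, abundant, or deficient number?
deficient

Proper divisors of 1292: sum = 1 + 2 + 4 + 17 + 19 + 34 + 38 + 68 + 76 + 323 + 646 = 1228
Since 1228 < 1292, 1292 is deficient.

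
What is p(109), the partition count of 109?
541946240

p(n) counts ways to write n as a sum of positive integers (order ignored).
Euler's pentagonal recurrence: p(k) = p(k-1) + p(k-2) - p(k-5) - p(k-7) + p(k-12) + p(k-15) - ... (offsets j(3j∓1)/2, signs ++--, p(0)=1, p(<0)=0).
DP table for k = 0..108: p(0)=1, p(1)=1, p(2)=2, p(3)=3, p(4)=5, p(5)=7, p(6)=11, p(7)=15, p(8)=22, p(9)=30, p(10)=42, p(11)=56, p(12)=77, p(13)=101, p(14)=135, p(15)=176, p(16)=231, p(17)=297, p(18)=385, p(19)=490, p(20)=627, p(21)=792, p(22)=1002, p(23)=1255, p(24)=1575, p(25)=1958, p(26)=2436, p(27)=3010, p(28)=3718, p(29)=4565, p(30)=5604, p(31)=6842, p(32)=8349, p(33)=10143, p(34)=12310, p(35)=14883, p(36)=17977, p(37)=21637, p(38)=26015, p(39)=31185, p(40)=37338, p(41)=44583, p(42)=53174, p(43)=63261, p(44)=75175, p(45)=89134, p(46)=105558, p(47)=124754, p(48)=147273, p(49)=173525, p(50)=204226, p(51)=239943, p(52)=281589, p(53)=329931, p(54)=386155, p(55)=451276, p(56)=526823, p(57)=614154, p(58)=715220, p(59)=831820, p(60)=966467, p(61)=1121505, p(62)=1300156, p(63)=1505499, p(64)=1741630, p(65)=2012558, p(66)=2323520, p(67)=2679689, p(68)=3087735, p(69)=3554345, p(70)=4087968, p(71)=4697205, p(72)=5392783, p(73)=6185689, p(74)=7089500, p(75)=8118264, p(76)=9289091, p(77)=10619863, p(78)=12132164, p(79)=13848650, p(80)=15796476, p(81)=18004327, p(82)=20506255, p(83)=23338469, p(84)=26543660, p(85)=30167357, p(86)=34262962, p(87)=38887673, p(88)=44108109, p(89)=49995925, p(90)=56634173, p(91)=64112359, p(92)=72533807, p(93)=82010177, p(94)=92669720, p(95)=104651419, p(96)=118114304, p(97)=133230930, p(98)=150198136, p(99)=169229875, p(100)=190569292, p(101)=214481126, p(102)=241265379, p(103)=271248950, p(104)=304801365, p(105)=342325709, p(106)=384276336, p(107)=431149389, p(108)=483502844.
Final step: p(109) = p(108) + p(107) - p(104) - p(102) + p(97) + p(94) - p(87) - p(83) + p(74) + p(69) - p(58) - p(52) + p(39) + p(32) - p(17) - p(9)
= 483502844 + 431149389 - 304801365 - 241265379 + 133230930 + 92669720 - 38887673 - 23338469 + 7089500 + 3554345 - 715220 - 281589 + 31185 + 8349 - 297 - 30
= 541946240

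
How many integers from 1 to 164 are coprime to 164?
80

164 = 2^2 × 41
φ(n) = n × ∏(1 - 1/p) for each prime p dividing n
φ(164) = 164 × (1 - 1/2) × (1 - 1/41) = 80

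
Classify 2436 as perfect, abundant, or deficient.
abundant

Proper divisors of 2436: sum = 1 + 2 + 3 + 4 + 6 + 7 + 12 + 14 + ... + 406 + 609 + 812 + 1218 (23 divisors) = 4284
Since 4284 > 2436, 2436 is abundant.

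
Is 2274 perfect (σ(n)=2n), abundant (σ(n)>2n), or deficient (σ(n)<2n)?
abundant

Proper divisors of 2274: sum = 1 + 2 + 3 + 6 + 379 + 758 + 1137 = 2286
Since 2286 > 2274, 2274 is abundant.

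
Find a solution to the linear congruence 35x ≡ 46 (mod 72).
x ≡ 26 (mod 72)

gcd(35, 72) = 1, which divides 46, so solutions exist.
Find 35^(-1) mod 72 by the extended Euclidean algorithm:
72 = 2 × 35 + 2  ⟹  2 = (1)·72 + (-2)·35
35 = 17 × 2 + 1  ⟹  1 = (-17)·72 + (35)·35
So (35)·35 ≡ 1 (mod 72), i.e. 35^(-1) ≡ 35 (mod 72).
x ≡ 35 × 46 = 1610 ≡ 26 (mod 72).
Check: 35 × 26 = 910 ≡ 46 (mod 72).
Unique solution: x ≡ 26 (mod 72)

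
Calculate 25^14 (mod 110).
15

Repeated squaring. Binary of 14 = 1110.
25^1 ≡ 25 (mod 110); 25^2 ≡ 75 (mod 110); 25^4 ≡ 15 (mod 110); 25^8 ≡ 5 (mod 110)
25^14 = 25^2 × 25^4 × 25^8 ≡ 15 (mod 110)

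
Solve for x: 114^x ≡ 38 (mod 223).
62

Baby-step giant-step with step n = ⌈√223⌉ = 15.
Baby steps 114^j mod 223 (j:value) for j=0..14: 0:1, 1:114, 2:62, 3:155, 4:53, 5:21, 6:164, 7:187, 8:133, 9:221, 10:218, 11:99, 12:136, 13:117, 14:181.
Giant-step multiplier: 114^(-15) ≡ 114^(222-15) = 114^207 ≡ 206 (mod 223).
Giant steps γ_i = 38·206^i mod 223: γ_0=38, γ_1=23, γ_2=55, γ_3=180, γ_4=62 (in table at j=2).
x = i·n + j = 4·15 + 2 = 62.
Check: 114^62 ≡ 38 (mod 223).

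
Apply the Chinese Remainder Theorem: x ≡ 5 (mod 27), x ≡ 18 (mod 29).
221

Using Chinese Remainder Theorem:
M = 27 × 29 = 783
M1 = 29, M2 = 27
y1 = 29^(-1) mod 27 = 14
y2 = 27^(-1) mod 29 = 14
x = (5×29×14 + 18×27×14) mod 783 = 221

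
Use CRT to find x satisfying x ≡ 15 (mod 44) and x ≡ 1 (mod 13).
235

Using Chinese Remainder Theorem:
M = 44 × 13 = 572
M1 = 13, M2 = 44
y1 = 13^(-1) mod 44 = 17
y2 = 44^(-1) mod 13 = 8
x = (15×13×17 + 1×44×8) mod 572 = 235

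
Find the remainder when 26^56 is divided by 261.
1

Repeated squaring. Binary of 56 = 111000.
26^1 ≡ 26 (mod 261); 26^2 ≡ 154 (mod 261); 26^4 ≡ 226 (mod 261); 26^8 ≡ 181 (mod 261); 26^16 ≡ 136 (mod 261); 26^32 ≡ 226 (mod 261)
26^56 = 26^8 × 26^16 × 26^32 ≡ 1 (mod 261)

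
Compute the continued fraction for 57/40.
[1; 2, 2, 1, 5]

Euclidean algorithm steps:
57 = 1 × 40 + 17
40 = 2 × 17 + 6
17 = 2 × 6 + 5
6 = 1 × 5 + 1
5 = 5 × 1 + 0
Continued fraction: [1; 2, 2, 1, 5]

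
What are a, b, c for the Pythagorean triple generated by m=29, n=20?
(441, 1160, 1241)

Euclid's formula: a = m² - n², b = 2mn, c = m² + n²
m = 29, n = 20
a = 29² - 20² = 841 - 400 = 441
b = 2 × 29 × 20 = 1160
c = 29² + 20² = 841 + 400 = 1241
Verification: 441² + 1160² = 194481 + 1345600 = 1540081 = 1241² ✓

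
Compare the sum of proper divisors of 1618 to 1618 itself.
deficient

Proper divisors of 1618: sum = 1 + 2 + 809 = 812
Since 812 < 1618, 1618 is deficient.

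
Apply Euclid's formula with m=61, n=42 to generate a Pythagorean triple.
(1957, 5124, 5485)

Euclid's formula: a = m² - n², b = 2mn, c = m² + n²
m = 61, n = 42
a = 61² - 42² = 3721 - 1764 = 1957
b = 2 × 61 × 42 = 5124
c = 61² + 42² = 3721 + 1764 = 5485
Verification: 1957² + 5124² = 3829849 + 26255376 = 30085225 = 5485² ✓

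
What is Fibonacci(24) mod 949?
816

Matrix identity: Q^n = [[F_(n+1), F_n], [F_n, F_(n-1)]] with Q = [[1,1],[1,0]].
n = 24 = 11000₂. Square-and-multiply, entries mod 949:
Q^1 = [[1,1],[1,0]]
Q^3 = (Q^1)²·Q = [[3,2],[2,1]]
Q^6 = (Q^3)² = [[13,8],[8,5]]
Q^12 = (Q^6)² = [[233,144],[144,89]]
Q^24 = (Q^12)² = [[54,816],[816,187]]
F_24 mod 949 = Q^24[0][1] = 816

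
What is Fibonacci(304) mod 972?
447

Matrix identity: Q^n = [[F_(n+1), F_n], [F_n, F_(n-1)]] with Q = [[1,1],[1,0]].
n = 304 = 100110000₂. Square-and-multiply, entries mod 972:
Q^1 = [[1,1],[1,0]]
Q^2 = (Q^1)² = [[2,1],[1,1]]
Q^4 = (Q^2)² = [[5,3],[3,2]]
Q^9 = (Q^4)²·Q = [[55,34],[34,21]]
Q^19 = (Q^9)²·Q = [[933,293],[293,640]]
Q^38 = (Q^19)² = [[862,161],[161,701]]
Q^76 = (Q^38)² = [[113,867],[867,218]]
Q^152 = (Q^76)² = [[466,237],[237,229]]
Q^304 = (Q^152)² = [[193,447],[447,718]]
F_304 mod 972 = Q^304[0][1] = 447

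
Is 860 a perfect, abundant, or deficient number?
abundant

Proper divisors of 860: sum = 1 + 2 + 4 + 5 + 10 + 20 + 43 + 86 + 172 + 215 + 430 = 988
Since 988 > 860, 860 is abundant.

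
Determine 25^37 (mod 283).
41

Repeated squaring. Binary of 37 = 100101.
25^1 ≡ 25 (mod 283); 25^2 ≡ 59 (mod 283); 25^4 ≡ 85 (mod 283); 25^8 ≡ 150 (mod 283); 25^16 ≡ 143 (mod 283); 25^32 ≡ 73 (mod 283)
25^37 = 25^1 × 25^4 × 25^32 ≡ 41 (mod 283)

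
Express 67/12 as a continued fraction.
[5; 1, 1, 2, 2]

Euclidean algorithm steps:
67 = 5 × 12 + 7
12 = 1 × 7 + 5
7 = 1 × 5 + 2
5 = 2 × 2 + 1
2 = 2 × 1 + 0
Continued fraction: [5; 1, 1, 2, 2]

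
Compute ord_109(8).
12

109 is prime, so ord(8) divides φ(109) = 108.
Divisors of 108: 1, 2, 3, 4, 6, 9, 12, 18, 27, 36, 54, 108.
Repeated squaring: 8^1 ≡ 8, 8^2 ≡ 64, 8^4 ≡ 63, 8^8 ≡ 45, 8^16 ≡ 63, 8^32 ≡ 45, 8^64 ≡ 63 (mod 109).
Test 8^d mod 109 for each divisor d in increasing order:
8^1 ≡ 8
8^2 ≡ 64
8^3 = 8^2·8^1 ≡ 76
8^4 ≡ 63
8^6 = 8^4·8^2 ≡ 108
8^9 = 8^8·8^1 ≡ 33
8^12 = 8^8·8^4 ≡ 1  ← first divisor giving 1
The order is 12.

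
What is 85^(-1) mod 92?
13

gcd(85, 92) = 1, so the inverse exists.
Extended Euclidean algorithm on (92, 85):
92 = 1 × 85 + 7  ⟹  7 = (1)·92 + (-1)·85
85 = 12 × 7 + 1  ⟹  1 = (-12)·92 + (13)·85
So (13)·85 ≡ 1 (mod 92), i.e. 85^(-1) ≡ 13 (mod 92).
Check: 85 × 13 = 1105 ≡ 1 (mod 92)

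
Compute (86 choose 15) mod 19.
0

Using Lucas' theorem:
Write n=86 and k=15 in base 19:
n in base 19: [4, 10]
k in base 19: [0, 15]
C(86,15) mod 19 = ∏ C(n_i, k_i) mod 19
Digit binomials (mod 19): C(4,0) = 1; C(10,15) = 0 (k_i > n_i)
Product: 1 × 0 = 0 ≡ 0 (mod 19)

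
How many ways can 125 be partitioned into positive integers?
3163127352

p(n) counts ways to write n as a sum of positive integers (order ignored).
Euler's pentagonal recurrence: p(k) = p(k-1) + p(k-2) - p(k-5) - p(k-7) + p(k-12) + p(k-15) - ... (offsets j(3j∓1)/2, signs ++--, p(0)=1, p(<0)=0).
DP table for k = 0..124: p(0)=1, p(1)=1, p(2)=2, p(3)=3, p(4)=5, p(5)=7, p(6)=11, p(7)=15, p(8)=22, p(9)=30, p(10)=42, p(11)=56, p(12)=77, p(13)=101, p(14)=135, p(15)=176, p(16)=231, p(17)=297, p(18)=385, p(19)=490, p(20)=627, p(21)=792, p(22)=1002, p(23)=1255, p(24)=1575, p(25)=1958, p(26)=2436, p(27)=3010, p(28)=3718, p(29)=4565, p(30)=5604, p(31)=6842, p(32)=8349, p(33)=10143, p(34)=12310, p(35)=14883, p(36)=17977, p(37)=21637, p(38)=26015, p(39)=31185, p(40)=37338, p(41)=44583, p(42)=53174, p(43)=63261, p(44)=75175, p(45)=89134, p(46)=105558, p(47)=124754, p(48)=147273, p(49)=173525, p(50)=204226, p(51)=239943, p(52)=281589, p(53)=329931, p(54)=386155, p(55)=451276, p(56)=526823, p(57)=614154, p(58)=715220, p(59)=831820, p(60)=966467, p(61)=1121505, p(62)=1300156, p(63)=1505499, p(64)=1741630, p(65)=2012558, p(66)=2323520, p(67)=2679689, p(68)=3087735, p(69)=3554345, p(70)=4087968, p(71)=4697205, p(72)=5392783, p(73)=6185689, p(74)=7089500, p(75)=8118264, p(76)=9289091, p(77)=10619863, p(78)=12132164, p(79)=13848650, p(80)=15796476, p(81)=18004327, p(82)=20506255, p(83)=23338469, p(84)=26543660, p(85)=30167357, p(86)=34262962, p(87)=38887673, p(88)=44108109, p(89)=49995925, p(90)=56634173, p(91)=64112359, p(92)=72533807, p(93)=82010177, p(94)=92669720, p(95)=104651419, p(96)=118114304, p(97)=133230930, p(98)=150198136, p(99)=169229875, p(100)=190569292, p(101)=214481126, p(102)=241265379, p(103)=271248950, p(104)=304801365, p(105)=342325709, p(106)=384276336, p(107)=431149389, p(108)=483502844, p(109)=541946240, p(110)=607163746, p(111)=679903203, p(112)=761002156, p(113)=851376628, p(114)=952050665, p(115)=1064144451, p(116)=1188908248, p(117)=1327710076, p(118)=1482074143, p(119)=1653668665, p(120)=1844349560, p(121)=2056148051, p(122)=2291320912, p(123)=2552338241, p(124)=2841940500.
Final step: p(125) = p(124) + p(123) - p(120) - p(118) + p(113) + p(110) - p(103) - p(99) + p(90) + p(85) - p(74) - p(68) + p(55) + p(48) - p(33) - p(25) + p(8)
= 2841940500 + 2552338241 - 1844349560 - 1482074143 + 851376628 + 607163746 - 271248950 - 169229875 + 56634173 + 30167357 - 7089500 - 3087735 + 451276 + 147273 - 10143 - 1958 + 22
= 3163127352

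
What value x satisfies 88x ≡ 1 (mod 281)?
99

gcd(88, 281) = 1, so the inverse exists.
Extended Euclidean algorithm on (281, 88):
281 = 3 × 88 + 17  ⟹  17 = (1)·281 + (-3)·88
88 = 5 × 17 + 3  ⟹  3 = (-5)·281 + (16)·88
17 = 5 × 3 + 2  ⟹  2 = (26)·281 + (-83)·88
3 = 1 × 2 + 1  ⟹  1 = (-31)·281 + (99)·88
So (99)·88 ≡ 1 (mod 281), i.e. 88^(-1) ≡ 99 (mod 281).
Check: 88 × 99 = 8712 ≡ 1 (mod 281)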